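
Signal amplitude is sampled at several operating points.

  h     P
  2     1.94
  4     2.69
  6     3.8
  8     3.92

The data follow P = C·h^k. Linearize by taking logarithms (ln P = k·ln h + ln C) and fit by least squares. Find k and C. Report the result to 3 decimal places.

k = 0.542, C = 1.326

Let Y = ln P. Fitting Y = k·ln h + ln C by least squares:
Σln h = 5.9506, Σ(ln h)² = 9.9367, Σln P = 4.3533, Σln h·ln P = 7.0638.
Equations: 9.9367·k + 5.9506·ln C = 7.0638;  5.9506·k + 4·ln C = 4.3533.
Slope k = (n·Σln h·ln P − Σln h·Σln P)/(n·Σ(ln h)² − (Σln h)²) = (4·7.0638 − 5.9506·4.3533)/4.3368 = 0.54194; ln C = (Σln P − k·Σln h)/n = 0.28210, so C = exp(0.28210) = 1.32592.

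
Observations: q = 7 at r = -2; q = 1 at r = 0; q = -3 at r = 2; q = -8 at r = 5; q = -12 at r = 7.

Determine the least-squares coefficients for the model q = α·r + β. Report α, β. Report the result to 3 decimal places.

Sums needed: Σr·r = 82, Σr = 12, Σ1 = 5.
And Σr·q = -144, Σq = -15.
Normal equations: [[82, 12]; [12, 5]]·[α, β]ᵀ = [-144, -15]ᵀ.
Determinant 82·5 − 12² = 266.
α = ((-144)·5 − 12·(-15))/266 = -270/133; β = (82·(-15) − 12·(-144))/266 = 249/133.

α = -2.030, β = 1.872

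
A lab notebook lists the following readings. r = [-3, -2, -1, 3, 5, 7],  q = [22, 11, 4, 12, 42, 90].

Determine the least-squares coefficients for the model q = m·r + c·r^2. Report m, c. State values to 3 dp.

m = -1.556, c = 2.037

The normal equations are: 97·m + 459·c = 784;  459·m + 3205·c = 5814.
Determinant 97·3205 − 459² = 100204.
m = (784·3205 − 459·5814)/100204 = -77953/50102; c = (97·5814 − 459·784)/100204 = 102051/50102.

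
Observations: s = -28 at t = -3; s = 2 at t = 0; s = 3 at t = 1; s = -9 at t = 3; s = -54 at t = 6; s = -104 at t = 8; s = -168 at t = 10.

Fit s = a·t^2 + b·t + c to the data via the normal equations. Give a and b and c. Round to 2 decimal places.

a = -2.01, b = 3.12, c = 0.56

Entries of XᵀX: Σt^2·t^2 = 15555, Σt^2·t = 1729, Σt^2 = 219, Σt·t = 219, Σt = 25, Σ1 = 7.
For Xᵀs: Σt^2·s = -25730, Σt·s = -2776, Σs = -358.
Normal equations: [[15555, 1729, 219]; [1729, 219, 25]; [219, 25, 7]]·[a, b, c]ᵀ = [-25730, -2776, -358]ᵀ.
Row-reducing yields a = -408503/203368, b = 634201/203368, c = 28621/50842.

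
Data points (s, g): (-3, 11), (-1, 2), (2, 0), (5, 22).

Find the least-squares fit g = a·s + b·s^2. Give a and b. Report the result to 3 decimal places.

a = -0.823, b = 1.020

The normal equations are: 39·a + 105·b = 75;  105·a + 723·b = 651.
Δ = 39·723 − 105² = 17172.
a = (75·723 − 105·651)/17172 = -785/954; b = (39·651 − 105·75)/17172 = 973/954.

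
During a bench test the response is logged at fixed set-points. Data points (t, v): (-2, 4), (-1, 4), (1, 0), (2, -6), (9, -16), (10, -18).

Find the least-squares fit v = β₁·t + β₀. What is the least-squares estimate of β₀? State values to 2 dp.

Entries of MᵀM: Σt·t = 191, Σt = 19, Σ1 = 6.
And Σt·v = -348, Σv = -32.
So MᵀM·[β₁, β₀]ᵀ = Mᵀv: [[191, 19]; [19, 6]]·[β₁, β₀]ᵀ = [-348, -32]ᵀ.
Eliminating β₀: 6·(row 1) − 19·(row 2) gives 785·β₁ = 6·(-348) − 19·(-32) = -1480, so β₁ = -296/157.
Then β₀ = ((-32) − 19·(-296/157))/6 = 100/157.

β₀ = 0.64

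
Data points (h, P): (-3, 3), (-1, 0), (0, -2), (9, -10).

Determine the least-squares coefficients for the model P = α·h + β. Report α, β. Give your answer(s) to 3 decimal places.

α = -1.035, β = -0.956

From the data, Σh·h = 91, Σh = 5, Σ1 = 4.
Moment sums: Σh·P = -99, ΣP = -9.
Normal equations: [[91, 5]; [5, 4]]·[α, β]ᵀ = [-99, -9]ᵀ.
Determinant 91·4 − 5² = 339.
α = ((-99)·4 − 5·(-9))/339 = -117/113; β = (91·(-9) − 5·(-99))/339 = -108/113.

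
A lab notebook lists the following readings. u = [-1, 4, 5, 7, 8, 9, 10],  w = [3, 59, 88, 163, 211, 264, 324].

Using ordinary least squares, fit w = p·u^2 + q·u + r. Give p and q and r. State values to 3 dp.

Forming MᵀM = [[23940, 2772, 336]; [2772, 336, 42]; [336, 42, 7]] and Mᵀw = [78422, 9118, 1112]ᵀ gives MᵀM·[p, q, r]ᵀ = Mᵀw.
Inverting the 3×3 Gram matrix, [p, q, r]ᵀ = [379/126, 43/21, 46/21]ᵀ.

p = 3.008, q = 2.048, r = 2.190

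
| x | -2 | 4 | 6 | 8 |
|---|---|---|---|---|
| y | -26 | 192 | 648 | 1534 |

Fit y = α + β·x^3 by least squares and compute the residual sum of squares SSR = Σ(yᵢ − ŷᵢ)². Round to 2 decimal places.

SSR = 3.69

Normal-equation sums: Σ1 = 4, Σx^3 = 784, Σx^3·x^3 = 312960.
Moment sums: Σy = 2348, Σx^3·y = 937872.
So MᵀM·[α, β]ᵀ = Mᵀy: [[4, 784]; [784, 312960]]·[α, β]ᵀ = [2348, 937872]ᵀ.
Eliminating β: 312960·(row 1) − 784·(row 2) gives 637184·α = 312960·2348 − 784·937872 = -461568, so α = -1803/2489.
Then β = (937872 − 784·(-1803/2489))/312960 = 14927/4978.
Residuals: -3203/2489, 2027/2489, 2559/2489, -1383/2489; SSR = 9172/2489.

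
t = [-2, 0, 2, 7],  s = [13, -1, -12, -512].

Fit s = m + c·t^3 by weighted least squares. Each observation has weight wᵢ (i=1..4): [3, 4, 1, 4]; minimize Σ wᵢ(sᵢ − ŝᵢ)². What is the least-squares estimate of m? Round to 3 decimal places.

m = -0.100

From the data, Σwᵢ·1 = 12, Σwᵢ·t^3 = 1356, Σwᵢ·t^3·t^3 = 470852.
Right-hand side: Σwᵢ·s = -2025, Σwᵢ·t^3·s = -702872.
AᵀWA·[m, c]ᵀ = AᵀWs becomes [[12, 1356]; [1356, 470852]]·[m, c]ᵀ = [-2025, -702872]ᵀ.
Δ = 12·470852 − 1356² = 3811488.
m = ((-2025)·470852 − 1356·(-702872))/3811488 = -31739/317624; c = (12·(-702872) − 1356·(-2025))/3811488 = -474047/317624.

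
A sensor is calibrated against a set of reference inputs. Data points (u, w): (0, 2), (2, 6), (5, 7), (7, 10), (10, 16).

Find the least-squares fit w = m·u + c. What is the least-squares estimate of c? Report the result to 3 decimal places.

c = 2.070

Normal-equation sums: Σu·u = 178, Σu = 24, Σ1 = 5.
Moment sums: Σu·w = 277, Σw = 41.
Determinant 178·5 − 24² = 314.
m = (277·5 − 24·41)/314 = 401/314; c = (178·41 − 24·277)/314 = 325/157.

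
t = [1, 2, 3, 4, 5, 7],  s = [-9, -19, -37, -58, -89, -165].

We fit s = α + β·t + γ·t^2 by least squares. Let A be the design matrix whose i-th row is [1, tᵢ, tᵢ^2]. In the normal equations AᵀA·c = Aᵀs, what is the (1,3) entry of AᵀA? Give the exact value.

Row 1 ↔ basis 1, column 3 ↔ basis t^2, so (AᵀA)_{1,3} = Σᵢ t^2 = (1)·(1) + (1)·(4) + (1)·(9) + (1)·(16) + (1)·(25) + (1)·(49) = 104.

104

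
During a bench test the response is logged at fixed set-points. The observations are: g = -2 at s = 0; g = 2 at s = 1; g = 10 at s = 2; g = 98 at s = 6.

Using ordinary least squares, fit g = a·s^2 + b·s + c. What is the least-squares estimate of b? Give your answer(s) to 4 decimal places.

Forming AᵀA = [[1313, 225, 41]; [225, 41, 9]; [41, 9, 4]] and Aᵀg = [3570, 610, 108]ᵀ gives AᵀA·[a, b, c]ᵀ = Aᵀg.
Row-reducing yields a = 1194/451, b = 338/451, c = -822/451.

b = 0.7494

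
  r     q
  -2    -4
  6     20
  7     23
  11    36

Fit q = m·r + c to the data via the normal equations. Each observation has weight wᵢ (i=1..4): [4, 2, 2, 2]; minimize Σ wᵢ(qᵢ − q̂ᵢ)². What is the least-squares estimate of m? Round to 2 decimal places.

m = 3.05

Normal-equation sums: Σwᵢ·r·r = 428, Σwᵢ·r = 40, Σwᵢ·1 = 10.
And Σwᵢ·r·q = 1386, Σwᵢ·q = 142.
Δ = 428·10 − 40² = 2680.
m = (1386·10 − 40·142)/2680 = 409/134; c = (428·142 − 40·1386)/2680 = 667/335.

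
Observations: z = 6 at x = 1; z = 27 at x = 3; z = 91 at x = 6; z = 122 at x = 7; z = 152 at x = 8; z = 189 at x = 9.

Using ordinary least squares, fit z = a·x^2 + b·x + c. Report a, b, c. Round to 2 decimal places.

From the data, Σx^2·x^2 = 14436, Σx^2·x = 1828, Σx^2 = 240, Σx·x = 240, Σx = 34, Σ1 = 6.
For Aᵀz: Σx^2·z = 34540, Σx·z = 4404, Σz = 587.
Row-reducing yields a = 14369/7410, b = 683/190, c = -379/3705.

a = 1.94, b = 3.59, c = -0.10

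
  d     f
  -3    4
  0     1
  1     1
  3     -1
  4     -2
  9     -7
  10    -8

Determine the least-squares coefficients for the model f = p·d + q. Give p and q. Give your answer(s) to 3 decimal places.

p = -0.926, q = 1.462

With design matrix X, XᵀX = [[216, 24]; [24, 7]] and Xᵀf = [-165, -12]ᵀ.
Eliminating q: 7·(row 1) − 24·(row 2) gives 936·p = 7·(-165) − 24·(-12) = -867, so p = -289/312.
Then q = ((-12) − 24·(-289/312))/7 = 19/13.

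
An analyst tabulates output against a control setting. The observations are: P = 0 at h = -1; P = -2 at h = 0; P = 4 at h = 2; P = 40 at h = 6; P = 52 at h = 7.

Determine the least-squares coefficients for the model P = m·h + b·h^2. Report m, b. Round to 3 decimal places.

Sums needed: Σh·h = 90, Σh·h^2 = 566, Σh^2·h^2 = 3714.
Moment sums: Σh·P = 612, Σh^2·P = 4004.
So XᵀX·[m, b]ᵀ = XᵀP: [[90, 566]; [566, 3714]]·[m, b]ᵀ = [612, 4004]ᵀ.
Δ = 90·3714 − 566² = 13904.
m = (612·3714 − 566·4004)/13904 = 419/869; b = (90·4004 − 566·612)/13904 = 873/869.

m = 0.482, b = 1.005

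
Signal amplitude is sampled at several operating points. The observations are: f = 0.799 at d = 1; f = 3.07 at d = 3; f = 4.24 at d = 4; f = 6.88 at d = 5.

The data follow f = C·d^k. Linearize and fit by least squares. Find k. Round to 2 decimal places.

k = 1.29

With ln fᵢ as the transformed response and ln dᵢ as the regressor:
Σln d = 4.0943, Σ(ln d)² = 5.7191, Σln f = 4.2705, Σln d·ln f = 6.3389.
Equations: 5.7191·k + 4.0943·ln C = 6.3389;  4.0943·k + 4·ln C = 4.2705.
Δ = 5.7191·4 − (4.0943)² = 6.1125; k = (6.3389·4 − 4.0943·4.2705)/6.1125 = 1.28763, ln C = (5.7191·4.2705 − 4.0943·6.3389)/6.1125 = -0.25039.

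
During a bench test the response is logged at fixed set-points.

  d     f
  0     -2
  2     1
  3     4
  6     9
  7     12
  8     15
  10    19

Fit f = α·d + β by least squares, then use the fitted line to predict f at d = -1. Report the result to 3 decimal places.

f̂ = -4.799

The normal equations are: 262·α + 36·β = 462;  36·α + 7·β = 58.
Determinant 262·7 − 36² = 538.
α = (462·7 − 36·58)/538 = 573/269; β = (262·58 − 36·462)/538 = -718/269.
At d = -1: f̂ = (573/269)·(-1) + (-718/269)·(1) = -1291/269.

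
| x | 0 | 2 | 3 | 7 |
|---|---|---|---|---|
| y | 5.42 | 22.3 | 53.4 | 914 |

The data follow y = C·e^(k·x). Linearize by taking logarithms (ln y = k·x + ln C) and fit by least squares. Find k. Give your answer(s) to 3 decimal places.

k = 0.734

With ln yᵢ as the transformed response and xᵢ as the regressor:
Σx = 12.0000, Σ(x)² = 62.0000, Σln y = 15.5903, Σx·ln y = 65.8674.
Equations: 62.0000·k + 12.0000·ln C = 65.8674;  12.0000·k + 4·ln C = 15.5903.
Slope k = (n·Σx·ln y − Σx·Σln y)/(n·Σ(x)² − (Σx)²) = (4·65.8674 − 12.0000·15.5903)/104.0000 = 0.73448; ln C = (Σln y − k·Σx)/n = 1.69414.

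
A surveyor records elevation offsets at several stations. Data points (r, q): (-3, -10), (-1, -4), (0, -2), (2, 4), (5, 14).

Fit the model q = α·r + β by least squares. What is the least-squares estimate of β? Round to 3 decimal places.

β = -1.387

Setting ∂/∂α … = 0 gives: 39·α + 3·β = 112;  3·α + 5·β = 2.
det = 39·5 − 3² = 186.
α = (112·5 − 3·2)/186 = 277/93; β = (39·2 − 3·112)/186 = -43/31.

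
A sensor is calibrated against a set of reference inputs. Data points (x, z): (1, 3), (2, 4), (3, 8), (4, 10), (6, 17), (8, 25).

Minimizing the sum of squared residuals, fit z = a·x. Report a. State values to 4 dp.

With design matrix A, AᵀA = [[130]] and Aᵀz = [377]ᵀ.
Hence a = 377 / 130 ≈ 2.9.

a = 2.9000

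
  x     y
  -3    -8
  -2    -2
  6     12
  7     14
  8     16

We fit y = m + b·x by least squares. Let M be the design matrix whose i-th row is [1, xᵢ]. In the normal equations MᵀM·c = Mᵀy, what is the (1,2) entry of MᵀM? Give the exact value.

Row 1 ↔ basis 1, column 2 ↔ basis x, so (MᵀM)_{1,2} = Σᵢ x = (1)·(-3) + (1)·(-2) + (1)·(6) + (1)·(7) + (1)·(8) = 16.

16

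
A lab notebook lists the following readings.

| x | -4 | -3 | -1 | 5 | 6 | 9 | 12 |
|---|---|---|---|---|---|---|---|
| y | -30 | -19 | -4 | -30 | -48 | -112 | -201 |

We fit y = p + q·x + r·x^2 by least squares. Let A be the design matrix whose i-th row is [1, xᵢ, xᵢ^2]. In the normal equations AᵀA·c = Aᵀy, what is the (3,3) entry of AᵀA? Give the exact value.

Row 3 ↔ basis x^2, column 3 ↔ basis x^2, so (AᵀA)_{3,3} = Σᵢ (x^2)·(x^2) = (16)·(16) + (9)·(9) + (1)·(1) + (25)·(25) + (36)·(36) + (81)·(81) + (144)·(144) = 29556.

29556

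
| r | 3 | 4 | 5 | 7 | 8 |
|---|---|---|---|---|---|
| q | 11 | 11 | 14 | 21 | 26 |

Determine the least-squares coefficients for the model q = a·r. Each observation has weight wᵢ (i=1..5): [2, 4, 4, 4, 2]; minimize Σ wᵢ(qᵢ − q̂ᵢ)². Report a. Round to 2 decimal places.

a = 3.02

Normal-equation sums: Σwᵢ·r·r = 506.
Moment sums: Σwᵢ·r·q = 1526.
Hence a = 1526 / 506 ≈ 3.01581.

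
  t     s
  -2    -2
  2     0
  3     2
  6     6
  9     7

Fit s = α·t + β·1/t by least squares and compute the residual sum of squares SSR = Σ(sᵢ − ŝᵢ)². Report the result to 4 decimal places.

SSR = 3.5013

Compute the Gram sums: Σt·t = 134, Σt·1/t = 5, Σ1/t·1/t = 211/324.
And Σt·s = 109, Σ1/t·s = 31/9.
Eliminating β: (211/324)·(row 1) − 5·(row 2) gives (10087/162)·α = (211/324)·109 − 5·(31/9) = 17419/324, so α = 17419/20174.
Then β = ((31/9) − 5·(17419/20174))/(211/324) = -13518/10087.
Residuals: -9514/10087, -10660/10087, -2897/20174, 10518/10087, -12549/20174; SSR = 70635/20174.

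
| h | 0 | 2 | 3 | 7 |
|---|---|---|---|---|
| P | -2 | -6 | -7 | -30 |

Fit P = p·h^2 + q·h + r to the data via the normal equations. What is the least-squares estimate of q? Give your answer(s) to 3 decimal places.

Normal-equation sums: Σh^2·h^2 = 2498, Σh^2·h = 378, Σh^2 = 62, Σh·h = 62, Σh = 12, Σ1 = 4.
For AᵀP: Σh^2·P = -1557, Σh·P = -243, ΣP = -45.
Normal equations: [[2498, 378, 62]; [378, 62, 12]; [62, 12, 4]]·[p, q, r]ᵀ = [-1557, -243, -45]ᵀ.
Inverting the 3×3 Gram matrix, [p, q, r]ᵀ = [-1611/3098, -486/1549, -3483/1549]ᵀ.

q = -0.314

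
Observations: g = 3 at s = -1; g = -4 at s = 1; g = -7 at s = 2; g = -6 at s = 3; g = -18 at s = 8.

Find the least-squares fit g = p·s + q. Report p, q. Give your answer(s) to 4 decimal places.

p = -2.2080, q = -0.6593

From the data, Σs·s = 79, Σs = 13, Σ1 = 5.
Moment sums: Σs·g = -183, Σg = -32.
Normal equations: [[79, 13]; [13, 5]]·[p, q]ᵀ = [-183, -32]ᵀ.
Δ = 79·5 − 13² = 226.
p = ((-183)·5 − 13·(-32))/226 = -499/226; q = (79·(-32) − 13·(-183))/226 = -149/226.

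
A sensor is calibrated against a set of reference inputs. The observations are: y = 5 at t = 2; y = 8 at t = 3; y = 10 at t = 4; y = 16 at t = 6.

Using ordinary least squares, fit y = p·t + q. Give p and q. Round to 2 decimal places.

From the data, Σt·t = 65, Σt = 15, Σ1 = 4.
For Aᵀy: Σt·y = 170, Σy = 39.
So AᵀA·[p, q]ᵀ = Aᵀy: [[65, 15]; [15, 4]]·[p, q]ᵀ = [170, 39]ᵀ.
Eliminating q: 4·(row 1) − 15·(row 2) gives 35·p = 4·170 − 15·39 = 95, so p = 19/7.
Then q = (39 − 15·(19/7))/4 = -3/7.

p = 2.71, q = -0.43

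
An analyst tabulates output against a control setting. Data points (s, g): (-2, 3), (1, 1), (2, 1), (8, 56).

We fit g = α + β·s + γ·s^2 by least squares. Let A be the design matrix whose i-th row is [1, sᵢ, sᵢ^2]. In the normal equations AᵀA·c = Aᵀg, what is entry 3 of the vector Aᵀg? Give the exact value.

Entry 3 ↔ basis s^2, so (Aᵀg)_{3} = Σᵢ (s^2)·gᵢ = (4)·(3) + (1)·(1) + (4)·(1) + (64)·(56) = 3601.

3601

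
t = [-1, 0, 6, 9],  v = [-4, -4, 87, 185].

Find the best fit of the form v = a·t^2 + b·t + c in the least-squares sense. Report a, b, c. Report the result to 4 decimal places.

Forming AᵀA = [[7858, 944, 118]; [944, 118, 14]; [118, 14, 4]] and Aᵀv = [18113, 2191, 264]ᵀ gives AᵀA·[a, b, c]ᵀ = Aᵀv.
Inverting the 3×3 Gram matrix, [a, b, c]ᵀ = [3304/1671, 5257/1671, -3721/1114]ᵀ.

a = 1.9773, b = 3.1460, c = -3.3402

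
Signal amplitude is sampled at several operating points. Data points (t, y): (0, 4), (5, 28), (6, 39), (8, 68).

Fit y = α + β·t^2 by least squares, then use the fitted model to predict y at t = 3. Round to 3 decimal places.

Normal-equation sums: Σ1 = 4, Σt^2 = 125, Σt^2·t^2 = 6017.
Moment sums: Σy = 139, Σt^2·y = 6456.
Normal equations: [[4, 125]; [125, 6017]]·[α, β]ᵀ = [139, 6456]ᵀ.
Eliminating β: 6017·(row 1) − 125·(row 2) gives 8443·α = 6017·139 − 125·6456 = 29363, so α = 29363/8443.
Then β = (6456 − 125·(29363/8443))/6017 = 8449/8443.
At t = 3: ŷ = (29363/8443)·(1) + (8449/8443)·(9) = 105404/8443.

ŷ = 12.484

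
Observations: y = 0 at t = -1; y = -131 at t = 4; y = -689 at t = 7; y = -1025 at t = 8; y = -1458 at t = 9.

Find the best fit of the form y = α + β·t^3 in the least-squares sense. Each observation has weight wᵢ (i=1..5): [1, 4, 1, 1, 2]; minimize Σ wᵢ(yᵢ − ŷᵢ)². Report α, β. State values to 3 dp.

The normal equations are: 9·α + 2568·β = -5154;  2568·α + 1459060·β = -2920427.
(Σwᵢ·1 = 9, Σwᵢ·t^3 = 2568, Σwᵢ·t^3·t^3 = 1459060, Σwᵢ·y = -5154, Σwᵢ·t^3·y = -2920427.)
Eliminating β: 1459060·(row 1) − 2568·(row 2) gives 6536916·α = 1459060·(-5154) − 2568·(-2920427) = -20338704, so α = -564964/181581.
Then β = ((-2920427) − 2568·(-564964/181581))/1459060 = -483273/242108.

α = -3.111, β = -1.996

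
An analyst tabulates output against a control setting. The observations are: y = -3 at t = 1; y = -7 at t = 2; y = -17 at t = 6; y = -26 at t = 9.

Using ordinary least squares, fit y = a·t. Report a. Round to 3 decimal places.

a = -2.893

XᵀX·[a]ᵀ = Xᵀy reads: 122·a = -353.
Hence a = -353 / 122 ≈ -2.89344.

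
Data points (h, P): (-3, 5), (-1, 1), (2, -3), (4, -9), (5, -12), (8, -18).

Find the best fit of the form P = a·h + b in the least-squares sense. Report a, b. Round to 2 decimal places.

a = -2.11, b = -0.72

Sums needed: Σh·h = 119, Σh = 15, Σ1 = 6.
For MᵀP: Σh·P = -262, ΣP = -36.
MᵀM·[a, b]ᵀ = MᵀP becomes [[119, 15]; [15, 6]]·[a, b]ᵀ = [-262, -36]ᵀ.
Δ = 119·6 − 15² = 489.
a = ((-262)·6 − 15·(-36))/489 = -344/163; b = (119·(-36) − 15·(-262))/489 = -118/163.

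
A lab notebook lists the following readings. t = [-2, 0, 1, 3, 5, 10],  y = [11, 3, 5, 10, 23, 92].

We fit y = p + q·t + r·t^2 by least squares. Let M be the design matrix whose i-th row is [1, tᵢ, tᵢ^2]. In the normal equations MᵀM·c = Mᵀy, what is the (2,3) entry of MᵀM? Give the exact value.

1145

Row 2 ↔ basis t, column 3 ↔ basis t^2, so (MᵀM)_{2,3} = Σᵢ (t)·(t^2) = (-2)·(4) + (0)·(0) + (1)·(1) + (3)·(9) + (5)·(25) + (10)·(100) = 1145.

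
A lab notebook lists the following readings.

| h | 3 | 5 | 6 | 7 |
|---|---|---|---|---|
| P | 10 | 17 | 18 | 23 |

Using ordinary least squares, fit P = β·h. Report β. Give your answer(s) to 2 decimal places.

Normal-equation sums: Σh·h = 119.
And Σh·P = 384.
MᵀM·[β]ᵀ = MᵀP becomes [[119]]·[β]ᵀ = [384]ᵀ.
Hence β = 384 / 119 ≈ 3.22689.

β = 3.23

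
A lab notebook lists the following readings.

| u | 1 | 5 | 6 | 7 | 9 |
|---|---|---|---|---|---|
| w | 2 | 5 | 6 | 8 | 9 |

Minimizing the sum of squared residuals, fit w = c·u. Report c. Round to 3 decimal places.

c = 1.042

Setting ∂/∂c … = 0 gives: 192·c = 200.
c = 200/192 = 1.04167.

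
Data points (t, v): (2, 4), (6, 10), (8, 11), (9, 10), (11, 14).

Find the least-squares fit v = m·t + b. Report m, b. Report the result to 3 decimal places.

Forming MᵀM = [[306, 36]; [36, 5]] and Mᵀv = [400, 49]ᵀ gives MᵀM·[m, b]ᵀ = Mᵀv.
Determinant 306·5 − 36² = 234.
m = (400·5 − 36·49)/234 = 118/117; b = (306·49 − 36·400)/234 = 33/13.

m = 1.009, b = 2.538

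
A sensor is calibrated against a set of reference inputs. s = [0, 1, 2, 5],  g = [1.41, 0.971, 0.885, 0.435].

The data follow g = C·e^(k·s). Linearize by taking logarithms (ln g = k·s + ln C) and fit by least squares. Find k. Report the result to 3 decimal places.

Let Y = ln g. Fitting Y = k·s + ln C by least squares:
XᵀX = [[30.0000, 8.0000]; [8.0000, 4]], rhs = [-4.4358, -0.6404]ᵀ  (here Σs = 8.0000, Σ(s)² = 30.0000, Σln g = -0.6404, Σs·ln g = -4.4358).
Slope k = (n·Σs·ln g − Σs·Σln g)/(n·Σ(s)² − (Σs)²) = (4·-4.4358 − 8.0000·-0.6404)/56.0000 = -0.22536; ln C = (Σln g − k·Σs)/n = 0.29061.

k = -0.225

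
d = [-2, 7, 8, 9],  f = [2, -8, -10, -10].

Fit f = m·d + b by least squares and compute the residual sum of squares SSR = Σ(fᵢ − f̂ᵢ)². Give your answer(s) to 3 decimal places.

SSR = 0.701

Normal-equation sums: Σd·d = 198, Σd = 22, Σ1 = 4.
Moment sums: Σd·f = -230, Σf = -26.
So MᵀM·[m, b]ᵀ = Mᵀf: [[198, 22]; [22, 4]]·[m, b]ᵀ = [-230, -26]ᵀ.
Δ = 198·4 − 22² = 308.
m = ((-230)·4 − 22·(-26))/308 = -87/77; b = (198·(-26) − 22·(-230))/308 = -2/7.
Residuals: 2/77, 15/77, -52/77, 5/11; SSR = 54/77.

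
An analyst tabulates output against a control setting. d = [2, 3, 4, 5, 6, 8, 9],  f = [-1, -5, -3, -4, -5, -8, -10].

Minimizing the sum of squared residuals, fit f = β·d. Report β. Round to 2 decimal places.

The normal equations are: 235·β = -233.
(Σd·d = 235, Σd·f = -233.)
Hence β = -233 / 235 ≈ -0.991489.

β = -0.99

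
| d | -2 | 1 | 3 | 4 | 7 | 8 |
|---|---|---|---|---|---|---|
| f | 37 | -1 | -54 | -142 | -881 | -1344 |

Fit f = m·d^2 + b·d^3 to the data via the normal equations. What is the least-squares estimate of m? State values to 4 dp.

The normal equations are: 6851·m + 50811·b = -131796;  50811·m + 384683·b = -1001154.
det = 6851·384683 − 50811² = 53705512.
m = ((-131796)·384683 − 50811·(-1001154))/53705512 = 12139659/3836108; b = (6851·(-1001154) − 50811·(-131796))/53705512 = -11587107/3836108.

m = 3.1646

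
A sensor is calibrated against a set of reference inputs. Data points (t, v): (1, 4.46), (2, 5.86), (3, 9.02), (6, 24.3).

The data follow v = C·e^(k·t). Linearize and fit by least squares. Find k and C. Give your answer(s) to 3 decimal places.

k = 0.344, C = 3.102

Taking logs, ln v = k·t + ln C, so regress ln v on t.
Over the data: Σt = 12.0000, Σ(t)² = 50.0000, Σln v = 8.6532, Σt·ln v = 30.7726.
Normal system: [[50.0000, 12.0000]; [12.0000, 4]]·[k, ln C]ᵀ = [30.7726, 8.6532]ᵀ.
Δ = 50.0000·4 − (12.0000)² = 56.0000; k = (30.7726·4 − 12.0000·8.6532)/56.0000 = 0.34378, ln C = (50.0000·8.6532 − 12.0000·30.7726)/56.0000 = 1.13195, so C = exp(1.13195) = 3.10170.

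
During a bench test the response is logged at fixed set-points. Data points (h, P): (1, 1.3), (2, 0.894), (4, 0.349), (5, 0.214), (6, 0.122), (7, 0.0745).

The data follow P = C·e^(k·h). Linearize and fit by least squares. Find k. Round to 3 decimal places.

k = -0.481

Taking logs, ln P = k·h + ln C, so regress ln P on h.
Sums: Σh = 25.0000, Σ(h)² = 131.0000, Σln P = -7.1448, Σh·ln P = -42.6825.
Normal system: [[131.0000, 25.0000]; [25.0000, 6]]·[k, ln C]ᵀ = [-42.6825, -7.1448]ᵀ.
Solving (det = 161.0000): k = -0.48120, ln C = 0.81421.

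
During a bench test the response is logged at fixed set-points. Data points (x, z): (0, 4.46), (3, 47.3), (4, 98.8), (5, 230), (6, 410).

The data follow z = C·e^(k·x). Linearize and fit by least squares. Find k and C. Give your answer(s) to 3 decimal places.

k = 0.764, C = 4.618

Let Y = ln z. Fitting Y = k·x + ln C by least squares:
XᵀX = [[86.0000, 18.0000]; [18.0000, 5]], rhs = [93.2293, 21.3990]ᵀ  (here Σx = 18.0000, Σ(x)² = 86.0000, Σln z = 21.3990, Σx·ln z = 93.2293).
Δ = 86.0000·5 − (18.0000)² = 106.0000; k = (93.2293·5 − 18.0000·21.3990)/106.0000 = 0.76382, ln C = (86.0000·21.3990 − 18.0000·93.2293)/106.0000 = 1.53006, so C = exp(1.53006) = 4.61847.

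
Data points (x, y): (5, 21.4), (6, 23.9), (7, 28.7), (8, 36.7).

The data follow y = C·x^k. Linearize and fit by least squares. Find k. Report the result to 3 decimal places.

k = 1.132

Let Y = ln y. Fitting Y = k·ln x + ln C by least squares:
AᵀA = [[13.9113, 7.4265]; [7.4265, 4]], rhs = [24.6411, 13.1969]ᵀ  (here Σln x = 7.4265, Σ(ln x)² = 13.9113, Σln y = 13.1969, Σln x·ln y = 24.6411).
Slope k = (n·Σln x·ln y − Σln x·Σln y)/(n·Σ(ln x)² − (Σln x)²) = (4·24.6411 − 7.4265·13.1969)/0.4917 = 1.13246; ln C = (Σln y − k·Σln x)/n = 1.19666.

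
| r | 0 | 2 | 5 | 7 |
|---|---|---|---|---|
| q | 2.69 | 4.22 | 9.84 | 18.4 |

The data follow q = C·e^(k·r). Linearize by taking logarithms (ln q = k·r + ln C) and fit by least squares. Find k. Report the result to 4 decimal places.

k = 0.2759

With ln qᵢ as the transformed response and rᵢ as the regressor:
XᵀX = [[78.0000, 14.0000]; [14.0000, 4]], rhs = [34.6984, 7.6282]ᵀ  (here Σr = 14.0000, Σ(r)² = 78.0000, Σln q = 7.6282, Σr·ln q = 34.6984).
Δ = 78.0000·4 − (14.0000)² = 116.0000; k = (34.6984·4 − 14.0000·7.6282)/116.0000 = 0.27585, ln C = (78.0000·7.6282 − 14.0000·34.6984)/116.0000 = 0.94156.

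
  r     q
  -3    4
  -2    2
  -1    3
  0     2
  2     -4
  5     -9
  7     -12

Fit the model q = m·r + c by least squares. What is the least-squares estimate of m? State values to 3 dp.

AᵀA·[m, c]ᵀ = Aᵀq reads: 92·m + 8·c = -156;  8·m + 7·c = -14.
(Σr·r = 92, Σr = 8, Σ1 = 7, Σr·q = -156, Σq = -14.)
Eliminating c: 7·(row 1) − 8·(row 2) gives 580·m = 7·(-156) − 8·(-14) = -980, so m = -49/29.
Then c = ((-14) − 8·(-49/29))/7 = -2/29.

m = -1.690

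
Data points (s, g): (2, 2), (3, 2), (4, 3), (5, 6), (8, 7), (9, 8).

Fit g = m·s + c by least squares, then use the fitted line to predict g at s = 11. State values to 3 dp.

ĝ = 9.974

Normal-equation sums: Σs·s = 199, Σs = 31, Σ1 = 6.
For Xᵀg: Σs·g = 180, Σg = 28.
Eliminating c: 6·(row 1) − 31·(row 2) gives 233·m = 6·180 − 31·28 = 212, so m = 212/233.
Then c = (28 − 31·(212/233))/6 = -8/233.
At s = 11: ĝ = (212/233)·(11) + (-8/233)·(1) = 2324/233.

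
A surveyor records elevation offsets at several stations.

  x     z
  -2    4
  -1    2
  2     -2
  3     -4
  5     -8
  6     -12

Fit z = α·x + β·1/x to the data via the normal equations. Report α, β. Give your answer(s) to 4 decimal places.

α = -1.7808, β = 0.4477

Forming MᵀM = [[79, 6]; [6, 1511/900]] and Mᵀz = [-138, -149/15]ᵀ gives MᵀM·[α, β]ᵀ = Mᵀz.
Determinant 79·(1511/900) − 6² = 86969/900.
α = ((-138)·(1511/900) − 6·(-149/15))/(86969/900) = -154878/86969; β = (79·(-149/15) − 6·(-138))/(86969/900) = 38940/86969.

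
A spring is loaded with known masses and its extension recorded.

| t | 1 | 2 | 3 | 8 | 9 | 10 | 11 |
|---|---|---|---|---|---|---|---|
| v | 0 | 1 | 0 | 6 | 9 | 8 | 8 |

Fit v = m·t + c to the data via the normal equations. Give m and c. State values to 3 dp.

Compute the Gram sums: Σt·t = 380, Σt = 44, Σ1 = 7.
Right-hand side: Σt·v = 299, Σv = 32.
Determinant 380·7 − 44² = 724.
m = (299·7 − 44·32)/724 = 685/724; c = (380·32 − 44·299)/724 = -249/181.

m = 0.946, c = -1.376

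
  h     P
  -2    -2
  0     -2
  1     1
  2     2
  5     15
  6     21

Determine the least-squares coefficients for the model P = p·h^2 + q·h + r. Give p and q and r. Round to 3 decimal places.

Entries of XᵀX: Σh^2·h^2 = 1954, Σh^2·h = 342, Σh^2 = 70, Σh·h = 70, Σh = 12, Σ1 = 6.
Right-hand side: Σh^2·P = 1132, Σh·P = 210, ΣP = 35.
Row-reducing yields p = 683/1570, q = 1779/1570, r = -1184/785.

p = 0.435, q = 1.133, r = -1.508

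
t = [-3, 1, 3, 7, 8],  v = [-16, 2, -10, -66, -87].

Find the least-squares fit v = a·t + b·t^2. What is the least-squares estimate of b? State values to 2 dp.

Entries of XᵀX: Σt·t = 132, Σt·t^2 = 856, Σt^2·t^2 = 6660.
Moment sums: Σt·v = -1138, Σt^2·v = -9034.
Normal equations: [[132, 856]; [856, 6660]]·[a, b]ᵀ = [-1138, -9034]ᵀ.
Eliminating b: 6660·(row 1) − 856·(row 2) gives 146384·a = 6660·(-1138) − 856·(-9034) = 154024, so a = 19253/18298.
Then b = ((-9034) − 856·(19253/18298))/6660 = -27295/18298.

b = -1.49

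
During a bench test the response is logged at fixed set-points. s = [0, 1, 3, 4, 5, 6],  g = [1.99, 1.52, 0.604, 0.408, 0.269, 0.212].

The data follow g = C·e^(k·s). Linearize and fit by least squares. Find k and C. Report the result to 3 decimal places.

With ln gᵢ as the transformed response and sᵢ as the regressor:
Over the data: Σs = 19.0000, Σ(s)² = 87.0000, Σln g = -3.1580, Σs·ln g = -20.5520.
Normal system: [[87.0000, 19.0000]; [19.0000, 6]]·[k, ln C]ᵀ = [-20.5520, -3.1580]ᵀ.
Slope k = (n·Σs·ln g − Σs·Σln g)/(n·Σ(s)² − (Σs)²) = (6·-20.5520 − 19.0000·-3.1580)/161.0000 = -0.39323; ln C = (Σln g − k·Σs)/n = 0.71888, so C = exp(0.71888) = 2.05213.

k = -0.393, C = 2.052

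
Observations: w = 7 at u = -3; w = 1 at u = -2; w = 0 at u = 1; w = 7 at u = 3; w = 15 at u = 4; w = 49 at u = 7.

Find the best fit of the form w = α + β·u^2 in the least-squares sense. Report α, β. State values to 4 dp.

α = -2.1359, β = 1.0434

Sums needed: Σ1 = 6, Σu^2 = 88, Σu^2·u^2 = 2836.
And Σw = 79, Σu^2·w = 2771.
det = 6·2836 − 88² = 9272.
α = (79·2836 − 88·2771)/9272 = -4951/2318; β = (6·2771 − 88·79)/9272 = 4837/4636.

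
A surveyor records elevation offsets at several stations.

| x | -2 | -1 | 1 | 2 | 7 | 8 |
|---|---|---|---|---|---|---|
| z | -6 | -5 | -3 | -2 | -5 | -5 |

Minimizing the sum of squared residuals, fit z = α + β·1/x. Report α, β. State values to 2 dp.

With design matrix A, AᵀA = [[6, 15/56]; [15/56, 7953/3136]] and Aᵀz = [-26, 149/56]ᵀ.
Δ = 6·(7953/3136) − (15/56)² = 47493/3136.
α = ((-26)·(7953/3136) − (15/56)·(149/56))/(47493/3136) = -69671/15831; β = (6·(149/56) − (15/56)·(-26))/(47493/3136) = 23968/15831.

α = -4.40, β = 1.51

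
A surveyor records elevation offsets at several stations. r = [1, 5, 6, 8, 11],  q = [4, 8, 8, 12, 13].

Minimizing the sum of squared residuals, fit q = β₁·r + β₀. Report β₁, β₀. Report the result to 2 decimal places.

The normal equations are: 247·β₁ + 31·β₀ = 331;  31·β₁ + 5·β₀ = 45.
Δ = 247·5 − 31² = 274.
β₁ = (331·5 − 31·45)/274 = 130/137; β₀ = (247·45 − 31·331)/274 = 427/137.

β₁ = 0.95, β₀ = 3.12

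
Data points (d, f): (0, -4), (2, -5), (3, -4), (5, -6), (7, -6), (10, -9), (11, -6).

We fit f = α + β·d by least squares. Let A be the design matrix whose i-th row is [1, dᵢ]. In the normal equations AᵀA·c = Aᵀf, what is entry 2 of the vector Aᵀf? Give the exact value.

Entry 2 ↔ basis d, so (Aᵀf)_{2} = Σᵢ (d)·fᵢ = (0)·(-4) + (2)·(-5) + (3)·(-4) + (5)·(-6) + (7)·(-6) + (10)·(-9) + (11)·(-6) = -250.

-250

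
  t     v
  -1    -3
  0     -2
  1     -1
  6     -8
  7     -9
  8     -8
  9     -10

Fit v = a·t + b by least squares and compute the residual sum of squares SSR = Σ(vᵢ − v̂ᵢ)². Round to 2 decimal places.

With design matrix X, XᵀX = [[232, 30]; [30, 7]] and Xᵀv = [-263, -41]ᵀ.
Determinant 232·7 − 30² = 724.
a = ((-263)·7 − 30·(-41))/724 = -611/724; b = (232·(-41) − 30·(-263))/724 = -811/362.
Residuals: -1161/724, 87/362, 1509/724, -126/181, -617/724, 359/362, -119/724; SSR = 6657/724.

SSR = 9.19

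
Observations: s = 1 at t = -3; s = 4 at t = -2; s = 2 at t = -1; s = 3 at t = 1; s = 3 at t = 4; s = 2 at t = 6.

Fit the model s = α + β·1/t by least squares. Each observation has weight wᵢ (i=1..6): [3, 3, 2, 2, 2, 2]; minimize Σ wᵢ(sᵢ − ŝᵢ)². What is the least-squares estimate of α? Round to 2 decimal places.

MᵀWM·[α, β]ᵀ = MᵀWs reads: 14·α + (-5/3)·β = 35;  (-5/3)·α + (379/72)·β = -17/6.
Δ = 14·(379/72) − (-5/3)² = 851/12.
α = (35·(379/72) − (-5/3)·(-17/6))/(851/12) = 12925/5106; β = (14·(-17/6) − (-5/3)·35)/(851/12) = 224/851.

α = 2.53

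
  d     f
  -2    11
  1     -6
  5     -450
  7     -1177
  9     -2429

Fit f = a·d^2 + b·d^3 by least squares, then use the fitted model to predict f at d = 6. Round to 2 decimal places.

Normal-equation sums: Σd^2·d^2 = 9604, Σd^2·d^3 = 78950, Σd^3·d^3 = 664780.
Moment sums: Σd^2·f = -265634, Σd^3·f = -2230796.
Normal equations: [[9604, 78950]; [78950, 664780]]·[a, b]ᵀ = [-265634, -2230796]ᵀ.
Δ = 9604·664780 − 78950² = 151444620.
a = ((-265634)·664780 − 78950·(-2230796))/151444620 = -23341316/7572231; b = (9604·(-2230796) − 78950·(-265634))/151444620 = -113190121/37861155.
At d = 6: f̂ = (-23341316/7572231)·(36) + (-113190121/37861155)·(216) = -3183389224/4206795.

f̂ = -756.73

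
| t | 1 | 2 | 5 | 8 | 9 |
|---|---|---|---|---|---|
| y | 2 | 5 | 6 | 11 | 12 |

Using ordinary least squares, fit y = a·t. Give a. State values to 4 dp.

a = 1.3600

Forming MᵀM = [[175]] and Mᵀy = [238]ᵀ gives MᵀM·[a]ᵀ = Mᵀy.
a = 238/175 = 1.36.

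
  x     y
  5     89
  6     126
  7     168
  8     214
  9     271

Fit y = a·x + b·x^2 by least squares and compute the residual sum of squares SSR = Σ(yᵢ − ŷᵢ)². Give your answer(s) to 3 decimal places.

SSR = 4.663

The normal equations are: 255·a + 1925·b = 6528;  1925·a + 14979·b = 50640.
Eliminating b: 14979·(row 1) − 1925·(row 2) gives 114020·a = 14979·6528 − 1925·50640 = 300912, so a = 75228/28505.
Then b = (50640 − 1925·(75228/28505))/14979 = 17340/5701.
Residuals: -1339/5701, 19062/28505, 13944/28505, -50554/28505, 25103/28505; SSR = 132906/28505.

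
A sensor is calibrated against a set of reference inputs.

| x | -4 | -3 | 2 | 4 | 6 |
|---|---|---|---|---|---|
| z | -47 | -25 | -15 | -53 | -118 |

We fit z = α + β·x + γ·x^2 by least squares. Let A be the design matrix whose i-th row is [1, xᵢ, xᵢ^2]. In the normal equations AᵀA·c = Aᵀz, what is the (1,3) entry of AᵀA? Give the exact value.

81

Row 1 ↔ basis 1, column 3 ↔ basis x^2, so (AᵀA)_{1,3} = Σᵢ x^2 = (1)·(16) + (1)·(9) + (1)·(4) + (1)·(16) + (1)·(36) = 81.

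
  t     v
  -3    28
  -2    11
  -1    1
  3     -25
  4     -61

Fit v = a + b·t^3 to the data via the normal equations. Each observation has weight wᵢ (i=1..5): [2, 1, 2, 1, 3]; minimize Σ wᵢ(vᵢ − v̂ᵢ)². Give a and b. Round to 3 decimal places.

Entries of MᵀWM: Σwᵢ·1 = 9, Σwᵢ·t^3 = 155, Σwᵢ·t^3·t^3 = 14541.
Right-hand side: Σwᵢ·v = -139, Σwᵢ·t^3·v = -13989.
det = 9·14541 − 155² = 106844.
a = ((-139)·14541 − 155·(-13989))/106844 = 36774/26711; b = (9·(-13989) − 155·(-139))/106844 = -26089/26711.

a = 1.377, b = -0.977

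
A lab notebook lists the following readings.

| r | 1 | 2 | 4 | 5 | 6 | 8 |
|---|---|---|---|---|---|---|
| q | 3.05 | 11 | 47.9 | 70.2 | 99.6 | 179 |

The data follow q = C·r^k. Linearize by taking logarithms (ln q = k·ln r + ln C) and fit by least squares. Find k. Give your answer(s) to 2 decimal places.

Let Y = ln q. Fitting Y = k·ln r + ln C by least squares:
Over the data: Σln r = 7.5601, Σ(ln r)² = 12.5270, Σln q = 21.4220, Σln r·ln q = 32.8991.
Normal system: [[12.5270, 7.5601]; [7.5601, 6]]·[k, ln C]ᵀ = [32.8991, 21.4220]ᵀ.
Solving (det = 18.0074): k = 1.96822, ln C = 1.09036.

k = 1.97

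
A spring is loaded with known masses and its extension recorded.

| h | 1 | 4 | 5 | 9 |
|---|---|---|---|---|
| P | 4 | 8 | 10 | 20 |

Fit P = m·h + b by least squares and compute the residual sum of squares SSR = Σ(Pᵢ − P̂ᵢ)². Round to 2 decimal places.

Normal-equation sums: Σh·h = 123, Σh = 19, Σ1 = 4.
Right-hand side: Σh·P = 266, ΣP = 42.
Determinant 123·4 − 19² = 131.
m = (266·4 − 19·42)/131 = 266/131; b = (123·42 − 19·266)/131 = 112/131.
Residuals: 146/131, -128/131, -132/131, 114/131; SSR = 520/131.

SSR = 3.97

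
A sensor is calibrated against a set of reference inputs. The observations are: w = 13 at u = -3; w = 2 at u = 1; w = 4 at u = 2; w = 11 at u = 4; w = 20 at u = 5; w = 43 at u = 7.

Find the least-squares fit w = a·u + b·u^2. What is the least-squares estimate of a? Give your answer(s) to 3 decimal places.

Sums needed: Σu·u = 104, Σu·u^2 = 514, Σu^2·u^2 = 3380.
Right-hand side: Σu·w = 416, Σu^2·w = 2918.
So MᵀM·[a, b]ᵀ = Mᵀw: [[104, 514]; [514, 3380]]·[a, b]ᵀ = [416, 2918]ᵀ.
Eliminating b: 3380·(row 1) − 514·(row 2) gives 87324·a = 3380·416 − 514·2918 = -93772, so a = -23443/21831.
Then b = (2918 − 514·(-23443/21831))/3380 = 22412/21831.

a = -1.074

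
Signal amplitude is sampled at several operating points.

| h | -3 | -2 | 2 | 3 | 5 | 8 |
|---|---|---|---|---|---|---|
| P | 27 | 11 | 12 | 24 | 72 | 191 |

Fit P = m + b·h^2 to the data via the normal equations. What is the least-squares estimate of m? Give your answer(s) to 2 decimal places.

m = -1.22

Entries of AᵀA: Σ1 = 6, Σh^2 = 115, Σh^2·h^2 = 4915.
And ΣP = 337, Σh^2·P = 14575.
Normal equations: [[6, 115]; [115, 4915]]·[m, b]ᵀ = [337, 14575]ᵀ.
Eliminating b: 4915·(row 1) − 115·(row 2) gives 16265·m = 4915·337 − 115·14575 = -19770, so m = -3954/3253.
Then b = (14575 − 115·(-3954/3253))/4915 = 9739/3253.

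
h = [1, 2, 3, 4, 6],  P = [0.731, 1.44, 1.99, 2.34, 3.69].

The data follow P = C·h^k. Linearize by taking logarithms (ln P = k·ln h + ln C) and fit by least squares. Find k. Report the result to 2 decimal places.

k = 0.88

Taking logs, ln P = k·ln h + ln C, so regress ln P on ln h.
XᵀX = [[6.8196, 4.9698]; [4.9698, 5]], rhs = [4.5267, 2.8952]ᵀ  (here Σln h = 4.9698, Σ(ln h)² = 6.8196, Σln P = 2.8952, Σln h·ln P = 4.5267).
Solving (det = 9.3990): k = 0.87718, ln C = -0.29285.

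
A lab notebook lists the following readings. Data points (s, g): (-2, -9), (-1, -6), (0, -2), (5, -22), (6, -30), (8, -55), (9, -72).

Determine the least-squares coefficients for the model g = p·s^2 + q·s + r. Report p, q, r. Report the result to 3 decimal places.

p = -0.993, q = 1.311, r = -2.755

Entries of MᵀM: Σs^2·s^2 = 12595, Σs^2·s = 1573, Σs^2 = 211, Σs·s = 211, Σs = 25, Σ1 = 7.
Moment sums: Σs^2·g = -11024, Σs·g = -1354, Σg = -196.
So MᵀM·[p, q, r]ᵀ = Mᵀg: [[12595, 1573, 211]; [1573, 211, 25]; [211, 25, 7]]·[p, q, r]ᵀ = [-11024, -1354, -196]ᵀ.
Solving the 3×3 system (Gaussian elimination) gives p = -1808/1821, q = 4775/3642, r = -10033/3642.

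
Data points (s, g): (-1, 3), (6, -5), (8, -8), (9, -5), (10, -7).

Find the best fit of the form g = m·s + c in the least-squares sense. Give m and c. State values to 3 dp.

m = -0.922, c = 1.503

Sums needed: Σs·s = 282, Σs = 32, Σ1 = 5.
For Mᵀg: Σs·g = -212, Σg = -22.
MᵀM·[m, c]ᵀ = Mᵀg becomes [[282, 32]; [32, 5]]·[m, c]ᵀ = [-212, -22]ᵀ.
Eliminating c: 5·(row 1) − 32·(row 2) gives 386·m = 5·(-212) − 32·(-22) = -356, so m = -178/193.
Then c = ((-22) − 32·(-178/193))/5 = 290/193.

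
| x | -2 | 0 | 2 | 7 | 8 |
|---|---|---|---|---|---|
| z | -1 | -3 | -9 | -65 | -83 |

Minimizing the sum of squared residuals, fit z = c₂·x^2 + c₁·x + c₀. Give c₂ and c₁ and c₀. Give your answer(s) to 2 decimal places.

Compute the Gram sums: Σx^2·x^2 = 6529, Σx^2·x = 855, Σx^2 = 121, Σx·x = 121, Σx = 15, Σ1 = 5.
Right-hand side: Σx^2·z = -8537, Σx·z = -1135, Σz = -161.
Normal equations: [[6529, 855, 121]; [855, 121, 15]; [121, 15, 5]]·[c₂, c₁, c₀]ᵀ = [-8537, -1135, -161]ᵀ.
Solving the 3×3 system (Gaussian elimination) gives c₂ = -4987/4937, c₁ = -10070/4937, c₀ = -8076/4937.

c₂ = -1.01, c₁ = -2.04, c₀ = -1.64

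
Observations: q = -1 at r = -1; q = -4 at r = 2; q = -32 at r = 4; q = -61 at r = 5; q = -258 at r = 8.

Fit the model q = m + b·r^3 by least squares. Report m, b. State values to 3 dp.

Normal-equation sums: Σ1 = 5, Σr^3 = 708, Σr^3·r^3 = 281930.
And Σq = -356, Σr^3·q = -141800.
det = 5·281930 − 708² = 908386.
m = ((-356)·281930 − 708·(-141800))/908386 = 13660/454193; b = (5·(-141800) − 708·(-356))/908386 = -228476/454193.

m = 0.030, b = -0.503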